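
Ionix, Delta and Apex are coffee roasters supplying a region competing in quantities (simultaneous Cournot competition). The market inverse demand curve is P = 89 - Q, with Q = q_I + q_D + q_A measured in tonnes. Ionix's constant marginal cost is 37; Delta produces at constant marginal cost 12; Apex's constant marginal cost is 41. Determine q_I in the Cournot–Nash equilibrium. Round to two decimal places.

7.75

Ionix's profit: π_I = (89 - Q)q_I - (37q_I). Setting ∂π_I/∂q_I = 0: 52 - 2q_I - (q_D + q_A) = 0.
Delta's first-order condition: 77 - 2q_D - (q_I + q_A) = 0.
Apex's first-order condition: 48 - 2q_A - (q_I + q_D) = 0.
Adding the 3 conditions: 177 − 2Q − 2Q = 0, i.e. Q = 177/4.
Back-substituting: q_I = (52 − 177/4) = 31/4, q_D = (77 − 177/4) = 131/4, q_A = (48 − 177/4) = 15/4.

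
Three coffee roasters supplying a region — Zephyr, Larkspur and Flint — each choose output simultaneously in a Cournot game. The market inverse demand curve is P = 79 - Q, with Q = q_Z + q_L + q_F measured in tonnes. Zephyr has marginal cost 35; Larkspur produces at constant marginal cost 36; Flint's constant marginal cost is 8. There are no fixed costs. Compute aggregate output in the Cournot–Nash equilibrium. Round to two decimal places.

39.50

Zephyr's profit: π_Z = (79 - Q)q_Z - (35q_Z). Setting ∂π_Z/∂q_Z = 0: 44 - 2q_Z - (q_L + q_F) = 0.
Larkspur's first-order condition: 43 - 2q_L - (q_Z + q_F) = 0.
Flint's profit: π_F = (79 - Q)q_F - (8q_F). Setting ∂π_F/∂q_F = 0: 71 - 2q_F - (q_Z + q_L) = 0.
Adding the 3 conditions: 158 − 2Q − 2Q = 0, i.e. Q = 79/2.
Back-substituting: q_Z = (44 − 79/2) = 9/2, q_L = (43 − 79/2) = 7/2, q_F = (71 − 79/2) = 63/2.
Total output Q = 9/2 + 7/2 + 63/2 = 79/2.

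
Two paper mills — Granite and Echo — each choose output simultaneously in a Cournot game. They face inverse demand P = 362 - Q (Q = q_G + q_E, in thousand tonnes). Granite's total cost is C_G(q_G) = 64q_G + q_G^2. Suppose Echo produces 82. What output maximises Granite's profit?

54

With the rival's output fixed at 82, Granite's profit is π_G = (362 - 82 - q_G)q_G - (64q_G + q_G²) = (280 - q_G)q_G - (64q_G + q_G²).
∂π_G/∂q_G = 216 - 4q_G = 0, so q_G = 54.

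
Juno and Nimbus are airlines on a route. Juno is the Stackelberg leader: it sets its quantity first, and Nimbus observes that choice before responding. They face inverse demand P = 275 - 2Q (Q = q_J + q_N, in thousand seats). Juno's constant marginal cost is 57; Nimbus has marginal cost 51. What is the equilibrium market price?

110

Solve by backward induction. Given q_J, the follower Nimbus maximises π_N = (275 - 2q_J - 2q_N)q_N - 51q_N.
Follower FOC: 224 - 2q_J - 4q_N = 0, so q_N(q_J) = (224 - 2q_J)/4.
Juno substitutes q_N(q_J) into its own profit: π_J = q_J(275 - 2q_J - (224 - 2q_J)/2) - 57q_J = (163 - q_J)q_J - 57q_J.
The leader's first-order condition 106 - 2q_J = 0 yields q_J = 53.
Then q_N = (224 - 2·53)/4 = 59/2.
Total output Q = 165/2, so price P = 275 - 2·(165/2) = 110.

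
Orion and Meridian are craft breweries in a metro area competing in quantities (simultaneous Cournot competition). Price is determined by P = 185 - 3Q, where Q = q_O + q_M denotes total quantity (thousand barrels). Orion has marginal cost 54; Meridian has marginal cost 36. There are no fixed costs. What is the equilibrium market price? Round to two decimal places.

Orion's profit: π_O = (185 - 3Q)q_O - (54q_O). Setting ∂π_O/∂q_O = 0: 131 - 6q_O - 3(q_M) = 0.
Meridian's profit: π_M = (185 - 3Q)q_M - (36q_M). Setting ∂π_M/∂q_M = 0: 149 - 6q_M - 3(q_O) = 0.
Best responses: q_O = (131 - 3q_M)/6, q_M = (149 - 3q_O)/6.
Solving the pair: q_O = 113/9, q_M = 167/9.
Total output Q = 280/9, so price P = 185 - 3·(280/9) = 275/3.

91.67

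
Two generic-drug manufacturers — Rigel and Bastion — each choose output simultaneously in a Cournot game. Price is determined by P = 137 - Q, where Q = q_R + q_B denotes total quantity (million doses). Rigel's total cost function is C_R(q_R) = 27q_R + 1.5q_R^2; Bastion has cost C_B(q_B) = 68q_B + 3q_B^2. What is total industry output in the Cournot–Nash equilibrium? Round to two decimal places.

26.82

Rigel's profit: π_R = (137 - Q)q_R - (27q_R + (3/2)q_R²). Setting ∂π_R/∂q_R = 0: 110 - 5q_R - (q_B) = 0.
Bastion's profit: π_B = (137 - Q)q_B - (68q_B + 3q_B²). Setting ∂π_B/∂q_B = 0: 69 - 8q_B - (q_R) = 0.
Best responses: q_R = (110 - q_B)/5, q_B = (69 - q_R)/8.
Solving the pair: q_R = 811/39, q_B = 235/39.
Total output Q = 811/39 + 235/39 = 1046/39.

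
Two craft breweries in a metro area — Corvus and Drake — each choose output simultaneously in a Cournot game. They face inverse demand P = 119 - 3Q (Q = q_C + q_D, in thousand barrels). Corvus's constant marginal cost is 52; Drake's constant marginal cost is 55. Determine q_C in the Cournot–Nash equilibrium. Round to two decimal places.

Corvus's profit: π_C = (119 - 3Q)q_C - (52q_C). Setting ∂π_C/∂q_C = 0: 67 - 6q_C - 3(q_D) = 0.
Drake's profit: π_D = (119 - 3Q)q_D - (55q_D). Setting ∂π_D/∂q_D = 0: 64 - 6q_D - 3(q_C) = 0.
Rearranging gives the reaction functions q_C = (67 - 3q_D)/6 and q_D = (64 - 3q_C)/6.
Substituting one into the other gives q_C = 70/9 and q_D = 61/9.

7.78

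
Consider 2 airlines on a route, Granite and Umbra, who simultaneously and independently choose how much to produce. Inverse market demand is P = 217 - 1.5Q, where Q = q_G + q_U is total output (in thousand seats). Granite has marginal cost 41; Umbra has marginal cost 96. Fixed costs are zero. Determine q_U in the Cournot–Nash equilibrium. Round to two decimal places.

Granite's profit: π_G = (217 - 1.5Q)q_G - (41q_G). Setting ∂π_G/∂q_G = 0: 176 - 3q_G - (3/2)(q_U) = 0.
Umbra's first-order condition: 121 - 3q_U - (3/2)(q_G) = 0.
Rearranging gives the reaction functions q_G = (176 - (3/2)q_U)/3 and q_U = (121 - (3/2)q_G)/3.
Substituting one into the other gives q_G = 154/3 and q_U = 44/3.

14.67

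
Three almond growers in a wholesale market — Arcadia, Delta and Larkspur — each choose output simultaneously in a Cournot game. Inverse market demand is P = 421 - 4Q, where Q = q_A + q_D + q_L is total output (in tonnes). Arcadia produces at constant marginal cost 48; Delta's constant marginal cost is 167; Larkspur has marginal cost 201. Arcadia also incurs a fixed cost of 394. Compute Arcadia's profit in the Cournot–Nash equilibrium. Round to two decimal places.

Arcadia's profit: π_A = (421 - 4Q)q_A - (48q_A). Setting ∂π_A/∂q_A = 0: 373 - 8q_A - 4(q_D + q_L) = 0.
Delta's first-order condition: 254 - 8q_D - 4(q_A + q_L) = 0.
Larkspur's first-order condition: 220 - 8q_L - 4(q_A + q_D) = 0.
Summing all 3 equations gives 847 − 16Q = 0, hence Q = 847/16.
Back-substituting: q_A = (373 − 847/4)/4 = 645/16, q_D = (254 − 847/4)/4 = 169/16, q_L = (220 − 847/4)/4 = 33/16.
Price P = 421 - 4·(847/16) = 837/4.
Arcadia's profit: (837/4 - 48)·(645/16) - 394 = 6106.3906.

6106.39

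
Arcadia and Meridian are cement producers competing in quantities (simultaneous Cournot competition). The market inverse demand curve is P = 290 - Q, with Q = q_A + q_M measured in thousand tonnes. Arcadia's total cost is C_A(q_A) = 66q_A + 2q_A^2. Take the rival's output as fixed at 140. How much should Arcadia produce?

With the rival's output fixed at 140, Arcadia's profit is π_A = (290 - 140 - q_A)q_A - (66q_A + 2q_A²) = (150 - q_A)q_A - (66q_A + 2q_A²).
∂π_A/∂q_A = 84 - 6q_A = 0, so q_A = 14.

14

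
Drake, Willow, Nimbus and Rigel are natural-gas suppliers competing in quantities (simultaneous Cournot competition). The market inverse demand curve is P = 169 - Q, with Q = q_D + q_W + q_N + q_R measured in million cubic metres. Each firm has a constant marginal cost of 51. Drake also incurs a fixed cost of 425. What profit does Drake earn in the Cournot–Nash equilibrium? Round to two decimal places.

131.96

Each firm earns π_i = (169 - Q)q_i - 51q_i.
Setting ∂π_i/∂q_i = 0 with rivals' quantities fixed: 118 - 2q_i - Σ_{j≠i} q_j = 0.
With identical firms every q_j equals q_i, so Σ_{j≠i} q_j = 3q_i and 118 = 5q_i, giving q_i = 118/5.
Price P = 169 - 472/5 = 373/5.
Drake's profit: (373/5 - 51)·(118/5) - 425 = 131.9600.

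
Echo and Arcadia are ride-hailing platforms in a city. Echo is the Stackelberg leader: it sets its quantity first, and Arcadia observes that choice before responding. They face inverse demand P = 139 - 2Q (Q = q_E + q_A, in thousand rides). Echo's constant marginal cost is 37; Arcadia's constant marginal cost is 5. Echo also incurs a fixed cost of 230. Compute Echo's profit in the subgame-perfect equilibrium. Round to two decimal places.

76.25

The follower Arcadia best-responds to any q_E: π_A = (139 - 2Q)q_A - 5q_A.
Follower FOC: 134 - 2q_E - 4q_A = 0, so q_A(q_E) = (134 - 2q_E)/4.
Echo substitutes q_A(q_E) into its own profit: π_E = q_E(139 - 2q_E - (134 - 2q_E)/2) - 37q_E = (72 - q_E)q_E - 37q_E.
The leader's first-order condition 35 - 2q_E = 0 yields q_E = 35/2.
Then q_A = (134 - 2·(35/2))/4 = 99/4.
Price P = 139 - 2·(169/4) = 109/2.
Echo's profit: (109/2 - 37)·(35/2) - 230 = 305/4.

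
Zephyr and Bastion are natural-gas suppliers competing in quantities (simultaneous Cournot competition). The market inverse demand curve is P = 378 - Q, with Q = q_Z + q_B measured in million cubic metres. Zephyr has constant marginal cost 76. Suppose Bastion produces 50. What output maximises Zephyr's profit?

With the rival's output fixed at 50, Zephyr's profit is π_Z = (378 - 50 - q_Z)q_Z - (76q_Z) = (328 - q_Z)q_Z - (76q_Z).
∂π_Z/∂q_Z = 252 - 2q_Z = 0, so q_Z = 126.

126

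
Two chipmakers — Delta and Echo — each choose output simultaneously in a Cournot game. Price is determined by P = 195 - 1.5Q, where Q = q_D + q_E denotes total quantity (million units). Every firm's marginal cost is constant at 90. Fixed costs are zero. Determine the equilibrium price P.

125

A representative firm's profit is π_i = q_i(195 - 1.5Q) - 90q_i.
Setting ∂π_i/∂q_i = 0 with rivals' quantities fixed: 105 - 3q_i - (3/2)q_j = 0.
By symmetry each firm produces the same amount; substituting q_j = q_i yields q_i = 105/(9/2) = 70/3.
Total output Q = 140/3, so price P = 195 - (3/2)·(140/3) = 125.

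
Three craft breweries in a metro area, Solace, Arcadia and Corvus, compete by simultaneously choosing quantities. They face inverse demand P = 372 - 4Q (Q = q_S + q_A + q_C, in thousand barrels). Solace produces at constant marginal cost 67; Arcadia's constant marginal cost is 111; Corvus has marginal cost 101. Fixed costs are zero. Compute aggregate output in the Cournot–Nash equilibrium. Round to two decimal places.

52.31

Solace's profit: π_S = (372 - 4Q)q_S - (67q_S). Setting ∂π_S/∂q_S = 0: 305 - 8q_S - 4(q_A + q_C) = 0.
Arcadia's profit: π_A = (372 - 4Q)q_A - (111q_A). Setting ∂π_A/∂q_A = 0: 261 - 8q_A - 4(q_S + q_C) = 0.
Corvus's profit: π_C = (372 - 4Q)q_C - (101q_C). Setting ∂π_C/∂q_C = 0: 271 - 8q_C - 4(q_S + q_A) = 0.
Adding the 3 conditions: 837 − 8Q − 8Q = 0, i.e. Q = 837/16.
Back-substituting: q_S = (305 − 837/4)/4 = 383/16, q_A = (261 − 837/4)/4 = 207/16, q_C = (271 − 837/4)/4 = 247/16.
Total output Q = 383/16 + 207/16 + 247/16 = 837/16.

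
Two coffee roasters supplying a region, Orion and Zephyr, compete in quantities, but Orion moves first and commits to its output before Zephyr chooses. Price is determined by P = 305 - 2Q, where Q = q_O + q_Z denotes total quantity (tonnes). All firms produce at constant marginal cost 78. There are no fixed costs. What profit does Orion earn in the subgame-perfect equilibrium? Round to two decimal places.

3220.56

Solve by backward induction. Given q_O, the follower Zephyr maximises π_Z = (305 - 2q_O - 2q_Z)q_Z - 78q_Z.
Follower FOC: 227 - 2q_O - 4q_Z = 0, so q_Z(q_O) = (227 - 2q_O)/4.
The leader anticipates this reaction. Substituting into P = 305 - 2Q gives P = 383/2 - q_O, so π_O = (383/2 - q_O)q_O - 78q_O.
Maximising: ∂π_O/∂q_O = 227/2 - 2q_O = 0, giving q_O = 227/4.
Then q_Z = (227 - 2·(227/4))/4 = 227/8.
Price P = 305 - 2·(681/8) = 539/4.
Orion's profit: (539/4 - 78)·(227/4) = 3220.5625.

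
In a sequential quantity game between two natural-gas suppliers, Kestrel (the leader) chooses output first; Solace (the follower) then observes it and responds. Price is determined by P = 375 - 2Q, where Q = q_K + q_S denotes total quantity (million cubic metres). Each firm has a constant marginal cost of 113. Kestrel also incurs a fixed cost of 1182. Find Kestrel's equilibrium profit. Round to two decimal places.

3108.25

The follower Solace best-responds to any q_K: π_S = (375 - 2Q)q_S - 113q_S.
Follower FOC: 262 - 2q_K - 4q_S = 0, so q_S(q_K) = (262 - 2q_K)/4.
The leader anticipates this reaction. Substituting into P = 375 - 2Q gives P = 244 - q_K, so π_K = (244 - q_K)q_K - 113q_K.
Maximising: ∂π_K/∂q_K = 131 - 2q_K = 0, giving q_K = 131/2.
Then q_S = (262 - 2·(131/2))/4 = 131/4.
Price P = 375 - 2·(393/4) = 357/2.
Kestrel's profit: (357/2 - 113)·(131/2) - 1182 = 3108.2500.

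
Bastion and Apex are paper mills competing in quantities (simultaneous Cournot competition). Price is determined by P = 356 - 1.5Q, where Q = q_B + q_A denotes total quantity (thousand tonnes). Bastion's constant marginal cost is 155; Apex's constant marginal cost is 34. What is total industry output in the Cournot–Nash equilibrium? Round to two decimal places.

116.22

Bastion's profit: π_B = (356 - 1.5Q)q_B - (155q_B). Setting ∂π_B/∂q_B = 0: 201 - 3q_B - (3/2)(q_A) = 0.
Apex's profit: π_A = (356 - 1.5Q)q_A - (34q_A). Setting ∂π_A/∂q_A = 0: 322 - 3q_A - (3/2)(q_B) = 0.
Rearranging gives the reaction functions q_B = (201 - (3/2)q_A)/3 and q_A = (322 - (3/2)q_B)/3.
Solving the pair: q_B = 160/9, q_A = 886/9.
Total output Q = 160/9 + 886/9 = 1046/9.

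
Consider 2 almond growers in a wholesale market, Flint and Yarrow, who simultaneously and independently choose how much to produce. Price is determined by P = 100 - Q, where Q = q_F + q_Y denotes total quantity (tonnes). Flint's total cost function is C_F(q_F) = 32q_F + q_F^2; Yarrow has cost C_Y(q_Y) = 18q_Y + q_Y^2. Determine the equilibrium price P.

70

Flint's profit: π_F = (100 - Q)q_F - (32q_F + q_F²). Setting ∂π_F/∂q_F = 0: 68 - 4q_F - (q_Y) = 0.
Yarrow's first-order condition: 82 - 4q_Y - (q_F) = 0.
So q_F = (68 - q_Y)/4 and q_Y = (82 - q_F)/4.
Substituting one into the other gives q_F = 38/3 and q_Y = 52/3.
Total output Q = 30, so price P = 100 - 30 = 70.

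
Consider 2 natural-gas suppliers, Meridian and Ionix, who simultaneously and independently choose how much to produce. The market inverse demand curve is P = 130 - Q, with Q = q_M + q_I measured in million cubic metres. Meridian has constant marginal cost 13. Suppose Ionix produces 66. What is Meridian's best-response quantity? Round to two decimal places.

With the rival's output fixed at 66, Meridian's profit is π_M = (130 - 66 - q_M)q_M - (13q_M) = (64 - q_M)q_M - (13q_M).
∂π_M/∂q_M = 51 - 2q_M = 0, so q_M = 51/2.

25.50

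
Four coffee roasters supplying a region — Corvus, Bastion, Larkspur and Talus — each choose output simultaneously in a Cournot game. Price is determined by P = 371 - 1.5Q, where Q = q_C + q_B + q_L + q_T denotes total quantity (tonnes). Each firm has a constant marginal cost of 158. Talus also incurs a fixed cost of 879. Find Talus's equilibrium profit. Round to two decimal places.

330.84

A representative firm's profit is π_i = q_i(371 - 1.5Q) - 158q_i.
First-order condition (treating rivals' output as given): 213 - 3q_i - (3/2)·Σ_{j≠i} q_j = 0.
With identical firms every q_j equals q_i, so Σ_{j≠i} q_j = 3q_i and 213 = (15/2)q_i, giving q_i = 142/5.
Price P = 371 - (3/2)·(568/5) = 1003/5.
Talus's profit: (1003/5 - 158)·(142/5) - 879 = 330.8400.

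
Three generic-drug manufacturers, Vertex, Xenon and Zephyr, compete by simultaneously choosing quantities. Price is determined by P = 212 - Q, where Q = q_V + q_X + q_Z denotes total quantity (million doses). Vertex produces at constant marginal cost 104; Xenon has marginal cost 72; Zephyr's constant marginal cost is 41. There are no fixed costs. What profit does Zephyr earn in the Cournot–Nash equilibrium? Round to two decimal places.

Vertex's profit: π_V = (212 - Q)q_V - (104q_V). Setting ∂π_V/∂q_V = 0: 108 - 2q_V - (q_X + q_Z) = 0.
Xenon's profit: π_X = (212 - Q)q_X - (72q_X). Setting ∂π_X/∂q_X = 0: 140 - 2q_X - (q_V + q_Z) = 0.
Zephyr's first-order condition: 171 - 2q_Z - (q_V + q_X) = 0.
Adding the 3 first-order conditions: 419 − 4Q = 0, so Q = 419/4.
Back-substituting: q_V = (108 − 419/4) = 13/4, q_X = (140 − 419/4) = 141/4, q_Z = (171 − 419/4) = 265/4.
Price P = 212 - 419/4 = 429/4.
Zephyr's profit: (429/4 - 41)·(265/4) = 4389.0625.

4389.06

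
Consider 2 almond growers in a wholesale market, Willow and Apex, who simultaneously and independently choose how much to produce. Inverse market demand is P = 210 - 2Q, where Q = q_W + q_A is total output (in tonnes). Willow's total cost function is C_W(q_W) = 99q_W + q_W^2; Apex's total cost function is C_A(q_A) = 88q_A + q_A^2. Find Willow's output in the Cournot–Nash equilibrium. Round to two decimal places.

13.19

Willow's profit: π_W = (210 - 2Q)q_W - (99q_W + q_W²). Setting ∂π_W/∂q_W = 0: 111 - 6q_W - 2(q_A) = 0.
Apex's first-order condition: 122 - 6q_A - 2(q_W) = 0.
Best responses: q_W = (111 - 2q_A)/6, q_A = (122 - 2q_W)/6.
Solving the pair: q_W = 211/16, q_A = 255/16.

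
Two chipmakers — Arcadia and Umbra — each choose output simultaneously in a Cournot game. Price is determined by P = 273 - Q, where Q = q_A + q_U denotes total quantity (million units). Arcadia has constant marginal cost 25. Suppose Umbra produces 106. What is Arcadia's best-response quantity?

With the rival's output fixed at 106, Arcadia's profit is π_A = (273 - 106 - q_A)q_A - (25q_A) = (167 - q_A)q_A - (25q_A).
∂π_A/∂q_A = 142 - 2q_A = 0, so q_A = 71.

71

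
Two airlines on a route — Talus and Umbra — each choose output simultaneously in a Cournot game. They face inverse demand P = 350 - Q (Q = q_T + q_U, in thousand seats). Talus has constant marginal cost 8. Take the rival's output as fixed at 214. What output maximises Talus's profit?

With the rival's output fixed at 214, Talus's profit is π_T = (350 - 214 - q_T)q_T - (8q_T) = (136 - q_T)q_T - (8q_T).
∂π_T/∂q_T = 128 - 2q_T = 0, so q_T = 64.

64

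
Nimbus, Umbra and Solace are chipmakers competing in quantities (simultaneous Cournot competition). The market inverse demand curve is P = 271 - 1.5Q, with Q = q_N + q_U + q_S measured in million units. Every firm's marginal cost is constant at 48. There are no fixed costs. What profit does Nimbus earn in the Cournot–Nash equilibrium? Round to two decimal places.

2072.04

A representative firm's profit is π_i = q_i(271 - 1.5Q) - 48q_i.
First-order condition (treating rivals' output as given): 223 - 3q_i - (3/2)·Σ_{j≠i} q_j = 0.
With identical firms every q_j equals q_i, so Σ_{j≠i} q_j = 2q_i and 223 = 6q_i, giving q_i = 223/6.
Price P = 271 - (3/2)·(223/2) = 415/4.
Nimbus's profit: (415/4 - 48)·(223/6) = 2072.0417.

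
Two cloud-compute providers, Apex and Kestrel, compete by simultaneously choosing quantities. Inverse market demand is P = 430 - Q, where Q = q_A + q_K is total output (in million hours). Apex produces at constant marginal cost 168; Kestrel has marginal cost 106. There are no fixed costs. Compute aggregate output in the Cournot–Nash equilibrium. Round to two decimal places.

Apex's profit: π_A = (430 - Q)q_A - (168q_A). Setting ∂π_A/∂q_A = 0: 262 - 2q_A - (q_K) = 0.
Kestrel's first-order condition: 324 - 2q_K - (q_A) = 0.
Rearranging gives the reaction functions q_A = (262 - q_K)/2 and q_K = (324 - q_A)/2.
Substituting one into the other gives q_A = 200/3 and q_K = 386/3.
Total output Q = 200/3 + 386/3 = 586/3.

195.33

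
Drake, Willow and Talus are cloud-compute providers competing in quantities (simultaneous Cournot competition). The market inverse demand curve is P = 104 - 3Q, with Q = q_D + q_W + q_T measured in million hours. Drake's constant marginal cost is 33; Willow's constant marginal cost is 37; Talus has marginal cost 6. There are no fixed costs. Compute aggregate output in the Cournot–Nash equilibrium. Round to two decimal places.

19.67

Drake's profit: π_D = (104 - 3Q)q_D - (33q_D). Setting ∂π_D/∂q_D = 0: 71 - 6q_D - 3(q_W + q_T) = 0.
Willow's first-order condition: 67 - 6q_W - 3(q_D + q_T) = 0.
Talus's profit: π_T = (104 - 3Q)q_T - (6q_T). Setting ∂π_T/∂q_T = 0: 98 - 6q_T - 3(q_D + q_W) = 0.
Summing all 3 equations gives 236 − 12Q = 0, hence Q = 59/3.
Back-substituting: q_D = (71 − 59)/3 = 4, q_W = (67 − 59)/3 = 8/3, q_T = (98 − 59)/3 = 13.
Total output Q = 4 + 8/3 + 13 = 59/3.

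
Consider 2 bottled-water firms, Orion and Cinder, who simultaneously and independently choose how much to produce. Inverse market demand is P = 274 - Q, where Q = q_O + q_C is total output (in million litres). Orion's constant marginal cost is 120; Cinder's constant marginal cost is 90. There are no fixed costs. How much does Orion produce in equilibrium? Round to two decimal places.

Orion's profit: π_O = (274 - Q)q_O - (120q_O). Setting ∂π_O/∂q_O = 0: 154 - 2q_O - (q_C) = 0.
Cinder's first-order condition: 184 - 2q_C - (q_O) = 0.
So q_O = (154 - q_C)/2 and q_C = (184 - q_O)/2.
Substituting one into the other gives q_O = 124/3 and q_C = 214/3.

41.33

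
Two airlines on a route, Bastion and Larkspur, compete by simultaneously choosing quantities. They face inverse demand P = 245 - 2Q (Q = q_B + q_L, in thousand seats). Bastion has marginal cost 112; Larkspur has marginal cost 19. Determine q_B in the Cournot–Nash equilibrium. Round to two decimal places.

Bastion's profit: π_B = (245 - 2Q)q_B - (112q_B). Setting ∂π_B/∂q_B = 0: 133 - 4q_B - 2(q_L) = 0.
Larkspur's profit: π_L = (245 - 2Q)q_L - (19q_L). Setting ∂π_L/∂q_L = 0: 226 - 4q_L - 2(q_B) = 0.
Best responses: q_B = (133 - 2q_L)/4, q_L = (226 - 2q_B)/4.
Substituting one into the other gives q_B = 20/3 and q_L = 319/6.

6.67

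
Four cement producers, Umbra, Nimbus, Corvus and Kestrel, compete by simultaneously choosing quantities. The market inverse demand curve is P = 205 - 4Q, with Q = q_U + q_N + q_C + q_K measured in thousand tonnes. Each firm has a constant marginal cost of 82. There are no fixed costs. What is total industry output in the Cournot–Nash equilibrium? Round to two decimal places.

24.60

Each firm earns π_i = (205 - 4Q)q_i - 82q_i.
Setting ∂π_i/∂q_i = 0 with rivals' quantities fixed: 123 - 8q_i - 4·Σ_{j≠i} q_j = 0.
By symmetry each firm produces the same amount; substituting Σ_{j≠i} q_j = 3q_i yields q_i = 123/20.
Total output Q = 123/20 + 123/20 + 123/20 + 123/20 = 123/5.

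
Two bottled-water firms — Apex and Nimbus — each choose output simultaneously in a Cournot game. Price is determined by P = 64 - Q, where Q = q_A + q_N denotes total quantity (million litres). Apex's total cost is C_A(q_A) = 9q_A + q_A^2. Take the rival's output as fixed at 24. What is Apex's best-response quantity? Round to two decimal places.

With the rival's output fixed at 24, Apex's profit is π_A = (64 - 24 - q_A)q_A - (9q_A + q_A²) = (40 - q_A)q_A - (9q_A + q_A²).
∂π_A/∂q_A = 31 - 4q_A = 0, so q_A = 31/4.

7.75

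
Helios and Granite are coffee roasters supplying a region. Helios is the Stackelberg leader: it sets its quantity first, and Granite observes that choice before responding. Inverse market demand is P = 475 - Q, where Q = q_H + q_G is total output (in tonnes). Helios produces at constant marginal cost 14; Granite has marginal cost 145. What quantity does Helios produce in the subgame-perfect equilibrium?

Solve by backward induction. Given q_H, the follower Granite maximises π_G = (475 - q_H - q_G)q_G - 145q_G.
Follower FOC: 330 - q_H - 2q_G = 0, so q_G(q_H) = (330 - q_H)/2.
Helios substitutes q_G(q_H) into its own profit: π_H = q_H(475 - q_H - (330 - q_H)/2) - 14q_H = (310 - (1/2)q_H)q_H - 14q_H.
Maximising: ∂π_H/∂q_H = 296 - q_H = 0, giving q_H = 296.
Then q_G = (330 - 296)/2 = 17.

296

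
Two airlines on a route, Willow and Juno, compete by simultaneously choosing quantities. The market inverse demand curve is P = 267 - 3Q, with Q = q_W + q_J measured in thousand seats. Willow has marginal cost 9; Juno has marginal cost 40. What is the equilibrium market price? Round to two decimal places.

Willow's profit: π_W = (267 - 3Q)q_W - (9q_W). Setting ∂π_W/∂q_W = 0: 258 - 6q_W - 3(q_J) = 0.
Juno's first-order condition: 227 - 6q_J - 3(q_W) = 0.
So q_W = (258 - 3q_J)/6 and q_J = (227 - 3q_W)/6.
Solving the pair: q_W = 289/9, q_J = 196/9.
Total output Q = 485/9, so price P = 267 - 3·(485/9) = 316/3.

105.33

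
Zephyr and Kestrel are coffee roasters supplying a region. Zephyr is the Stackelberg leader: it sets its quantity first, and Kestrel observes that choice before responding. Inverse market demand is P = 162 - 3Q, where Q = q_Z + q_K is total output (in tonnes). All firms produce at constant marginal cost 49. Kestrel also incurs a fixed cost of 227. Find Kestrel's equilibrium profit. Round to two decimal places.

The follower Kestrel best-responds to any q_Z: π_K = (162 - 3Q)q_K - 49q_K.
Follower FOC: 113 - 3q_Z - 6q_K = 0, so q_K(q_Z) = (113 - 3q_Z)/6.
The leader anticipates this reaction. Substituting into P = 162 - 3Q gives P = 211/2 - (3/2)q_Z, so π_Z = (211/2 - (3/2)q_Z)q_Z - 49q_Z.
Leader FOC: 113/2 - 3q_Z = 0, so q_Z = 113/6.
Then q_K = (113 - 3·(113/6))/6 = 113/12.
Price P = 162 - 3·(113/4) = 309/4.
Kestrel's profit: (309/4 - 49)·(113/12) - 227 = 1873/48.

39.02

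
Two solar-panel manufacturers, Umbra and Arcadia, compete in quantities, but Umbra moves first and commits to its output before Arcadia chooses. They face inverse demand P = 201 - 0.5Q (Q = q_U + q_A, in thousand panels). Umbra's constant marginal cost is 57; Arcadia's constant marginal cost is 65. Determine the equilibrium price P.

The follower Arcadia best-responds to any q_U: π_A = (201 - 0.5Q)q_A - 65q_A.
Setting the follower's marginal profit to zero, 136 - (1/2)q_U - q_A = 0, i.e. q_A = (136 - (1/2)q_U).
Umbra substitutes q_A(q_U) into its own profit: π_U = q_U(201 - (1/2)q_U - (136 - (1/2)q_U)/2) - 57q_U = (133 - (1/4)q_U)q_U - 57q_U.
Maximising: ∂π_U/∂q_U = 76 - (1/2)q_U = 0, giving q_U = 152.
Then q_A = (136 - (1/2)·152) = 60.
Total output Q = 212, so price P = 201 - (1/2)·212 = 95.

95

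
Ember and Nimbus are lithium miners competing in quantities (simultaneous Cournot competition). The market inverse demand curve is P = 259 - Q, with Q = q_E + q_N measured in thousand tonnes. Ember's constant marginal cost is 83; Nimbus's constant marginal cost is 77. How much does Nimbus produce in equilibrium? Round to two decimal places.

Ember's profit: π_E = (259 - Q)q_E - (83q_E). Setting ∂π_E/∂q_E = 0: 176 - 2q_E - (q_N) = 0.
Nimbus's first-order condition: 182 - 2q_N - (q_E) = 0.
So q_E = (176 - q_N)/2 and q_N = (182 - q_E)/2.
Substituting one into the other gives q_E = 170/3 and q_N = 188/3.

62.67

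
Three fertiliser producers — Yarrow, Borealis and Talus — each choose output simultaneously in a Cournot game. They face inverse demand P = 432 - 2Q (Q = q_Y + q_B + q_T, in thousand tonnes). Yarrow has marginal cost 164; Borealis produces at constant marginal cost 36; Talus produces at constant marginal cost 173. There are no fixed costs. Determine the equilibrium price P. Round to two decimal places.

Yarrow's profit: π_Y = (432 - 2Q)q_Y - (164q_Y). Setting ∂π_Y/∂q_Y = 0: 268 - 4q_Y - 2(q_B + q_T) = 0.
Borealis's first-order condition: 396 - 4q_B - 2(q_Y + q_T) = 0.
Talus's profit: π_T = (432 - 2Q)q_T - (173q_T). Setting ∂π_T/∂q_T = 0: 259 - 4q_T - 2(q_Y + q_B) = 0.
Summing all 3 equations gives 923 − 8Q = 0, hence Q = 923/8.
Back-substituting: q_Y = (268 − 923/4)/2 = 149/8, q_B = (396 − 923/4)/2 = 661/8, q_T = (259 − 923/4)/2 = 113/8.
Total output Q = 923/8, so price P = 432 - 2·(923/8) = 805/4.

201.25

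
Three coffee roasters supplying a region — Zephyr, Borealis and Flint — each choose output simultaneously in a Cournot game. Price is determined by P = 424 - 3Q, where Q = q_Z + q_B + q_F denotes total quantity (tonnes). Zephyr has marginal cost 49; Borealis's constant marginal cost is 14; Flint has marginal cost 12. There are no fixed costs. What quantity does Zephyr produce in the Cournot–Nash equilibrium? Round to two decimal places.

Zephyr's profit: π_Z = (424 - 3Q)q_Z - (49q_Z). Setting ∂π_Z/∂q_Z = 0: 375 - 6q_Z - 3(q_B + q_F) = 0.
Borealis's first-order condition: 410 - 6q_B - 3(q_Z + q_F) = 0.
Flint's profit: π_F = (424 - 3Q)q_F - (12q_F). Setting ∂π_F/∂q_F = 0: 412 - 6q_F - 3(q_Z + q_B) = 0.
Summing all 3 equations gives 1197 − 12Q = 0, hence Q = 399/4.
Back-substituting: q_Z = (375 − 1197/4)/3 = 101/4, q_B = (410 − 1197/4)/3 = 443/12, q_F = (412 − 1197/4)/3 = 451/12.

25.25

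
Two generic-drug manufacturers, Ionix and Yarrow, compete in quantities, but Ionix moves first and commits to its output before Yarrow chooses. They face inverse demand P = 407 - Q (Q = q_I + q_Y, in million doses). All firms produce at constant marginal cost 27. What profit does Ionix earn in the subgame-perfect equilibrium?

18050

The follower Yarrow best-responds to any q_I: π_Y = (407 - Q)q_Y - 27q_Y.
Setting the follower's marginal profit to zero, 380 - q_I - 2q_Y = 0, i.e. q_Y = (380 - q_I)/2.
The leader anticipates this reaction. Substituting into P = 407 - Q gives P = 217 - (1/2)q_I, so π_I = (217 - (1/2)q_I)q_I - 27q_I.
The leader's first-order condition 190 - q_I = 0 yields q_I = 190.
Then q_Y = (380 - 190)/2 = 95.
Price P = 407 - 285 = 122.
Ionix's profit: (122 - 27)·190 = 18050.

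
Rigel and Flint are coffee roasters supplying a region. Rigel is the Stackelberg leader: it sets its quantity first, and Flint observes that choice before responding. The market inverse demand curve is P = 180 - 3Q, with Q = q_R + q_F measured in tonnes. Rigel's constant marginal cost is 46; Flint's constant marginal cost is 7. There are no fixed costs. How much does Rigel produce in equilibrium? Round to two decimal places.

The follower Flint best-responds to any q_R: π_F = (180 - 3Q)q_F - 7q_F.
Setting the follower's marginal profit to zero, 173 - 3q_R - 6q_F = 0, i.e. q_F = (173 - 3q_R)/6.
The leader anticipates this reaction. Substituting into P = 180 - 3Q gives P = 187/2 - (3/2)q_R, so π_R = (187/2 - (3/2)q_R)q_R - 46q_R.
The leader's first-order condition 95/2 - 3q_R = 0 yields q_R = 95/6.
Then q_F = (173 - 3·(95/6))/6 = 251/12.

15.83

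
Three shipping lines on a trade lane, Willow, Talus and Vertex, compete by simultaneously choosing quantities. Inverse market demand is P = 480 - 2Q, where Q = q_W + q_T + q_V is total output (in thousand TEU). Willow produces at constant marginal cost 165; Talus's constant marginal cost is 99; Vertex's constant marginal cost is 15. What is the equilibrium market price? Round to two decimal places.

189.75

Willow's profit: π_W = (480 - 2Q)q_W - (165q_W). Setting ∂π_W/∂q_W = 0: 315 - 4q_W - 2(q_T + q_V) = 0.
Talus's first-order condition: 381 - 4q_T - 2(q_W + q_V) = 0.
Vertex's first-order condition: 465 - 4q_V - 2(q_W + q_T) = 0.
Adding the 3 conditions: 1161 − 4Q − 4Q = 0, i.e. Q = 1161/8.
Back-substituting: q_W = (315 − 1161/4)/2 = 99/8, q_T = (381 − 1161/4)/2 = 363/8, q_V = (465 − 1161/4)/2 = 699/8.
Total output Q = 1161/8, so price P = 480 - 2·(1161/8) = 759/4.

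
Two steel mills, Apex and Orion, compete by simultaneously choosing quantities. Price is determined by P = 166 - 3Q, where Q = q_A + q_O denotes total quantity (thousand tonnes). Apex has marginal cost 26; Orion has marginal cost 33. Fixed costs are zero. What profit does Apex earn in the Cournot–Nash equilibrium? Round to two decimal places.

Apex's profit: π_A = (166 - 3Q)q_A - (26q_A). Setting ∂π_A/∂q_A = 0: 140 - 6q_A - 3(q_O) = 0.
Orion's first-order condition: 133 - 6q_O - 3(q_A) = 0.
Best responses: q_A = (140 - 3q_O)/6, q_O = (133 - 3q_A)/6.
Substituting one into the other gives q_A = 49/3 and q_O = 14.
Price P = 166 - 3·(91/3) = 75.
Apex's profit: (75 - 26)·(49/3) = 800.3333.

800.33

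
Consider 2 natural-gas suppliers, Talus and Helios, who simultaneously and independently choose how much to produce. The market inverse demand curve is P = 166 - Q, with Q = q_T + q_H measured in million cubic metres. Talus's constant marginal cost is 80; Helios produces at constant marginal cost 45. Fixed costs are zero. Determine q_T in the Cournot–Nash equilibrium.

Talus's profit: π_T = (166 - Q)q_T - (80q_T). Setting ∂π_T/∂q_T = 0: 86 - 2q_T - (q_H) = 0.
Helios's profit: π_H = (166 - Q)q_H - (45q_H). Setting ∂π_H/∂q_H = 0: 121 - 2q_H - (q_T) = 0.
Best responses: q_T = (86 - q_H)/2, q_H = (121 - q_T)/2.
Substituting one into the other gives q_T = 17 and q_H = 52.

17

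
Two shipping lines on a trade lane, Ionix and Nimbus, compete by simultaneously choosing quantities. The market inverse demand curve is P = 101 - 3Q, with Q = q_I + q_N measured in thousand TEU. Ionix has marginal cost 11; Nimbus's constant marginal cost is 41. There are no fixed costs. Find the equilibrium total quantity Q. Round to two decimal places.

Ionix's profit: π_I = (101 - 3Q)q_I - (11q_I). Setting ∂π_I/∂q_I = 0: 90 - 6q_I - 3(q_N) = 0.
Nimbus's first-order condition: 60 - 6q_N - 3(q_I) = 0.
Best responses: q_I = (90 - 3q_N)/6, q_N = (60 - 3q_I)/6.
Substituting one into the other gives q_I = 40/3 and q_N = 10/3.
Total output Q = 40/3 + 10/3 = 50/3.

16.67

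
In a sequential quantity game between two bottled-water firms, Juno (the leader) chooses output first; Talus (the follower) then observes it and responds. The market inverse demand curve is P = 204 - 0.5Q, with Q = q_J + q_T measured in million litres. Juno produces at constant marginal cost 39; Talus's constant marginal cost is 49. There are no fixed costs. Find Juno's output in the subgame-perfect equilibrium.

175

Solve by backward induction. Given q_J, the follower Talus maximises π_T = (204 - (1/2)q_J - (1/2)q_T)q_T - 49q_T.
Setting the follower's marginal profit to zero, 155 - (1/2)q_J - q_T = 0, i.e. q_T = (155 - (1/2)q_J).
The leader anticipates this reaction. Substituting into P = 204 - 0.5Q gives P = 253/2 - (1/4)q_J, so π_J = (253/2 - (1/4)q_J)q_J - 39q_J.
The leader's first-order condition 175/2 - (1/2)q_J = 0 yields q_J = 175.
Then q_T = (155 - (1/2)·175) = 135/2.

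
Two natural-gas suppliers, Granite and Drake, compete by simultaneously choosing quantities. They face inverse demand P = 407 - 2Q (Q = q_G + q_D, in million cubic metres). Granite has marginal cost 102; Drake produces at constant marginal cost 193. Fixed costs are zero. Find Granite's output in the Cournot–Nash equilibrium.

66

Granite's profit: π_G = (407 - 2Q)q_G - (102q_G). Setting ∂π_G/∂q_G = 0: 305 - 4q_G - 2(q_D) = 0.
Drake's first-order condition: 214 - 4q_D - 2(q_G) = 0.
Rearranging gives the reaction functions q_G = (305 - 2q_D)/4 and q_D = (214 - 2q_G)/4.
Solving the pair: q_G = 66, q_D = 41/2.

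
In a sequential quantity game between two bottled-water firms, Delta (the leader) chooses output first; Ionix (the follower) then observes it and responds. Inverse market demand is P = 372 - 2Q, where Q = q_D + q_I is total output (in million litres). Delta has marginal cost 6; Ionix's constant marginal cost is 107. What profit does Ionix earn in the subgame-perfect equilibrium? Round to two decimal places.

The follower Ionix best-responds to any q_D: π_I = (372 - 2Q)q_I - 107q_I.
Follower FOC: 265 - 2q_D - 4q_I = 0, so q_I(q_D) = (265 - 2q_D)/4.
Delta substitutes q_I(q_D) into its own profit: π_D = q_D(372 - 2q_D - (265 - 2q_D)/2) - 6q_D = (479/2 - q_D)q_D - 6q_D.
The leader's first-order condition 467/2 - 2q_D = 0 yields q_D = 467/4.
Then q_I = (265 - 2·(467/4))/4 = 63/8.
Price P = 372 - 2·(997/8) = 491/4.
Ionix's profit: (491/4 - 107)·(63/8) = 124.0313.

124.03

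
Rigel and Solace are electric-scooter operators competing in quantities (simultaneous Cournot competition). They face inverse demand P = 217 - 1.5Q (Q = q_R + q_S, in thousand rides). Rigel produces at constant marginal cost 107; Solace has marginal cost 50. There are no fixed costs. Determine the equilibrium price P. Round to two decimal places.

Rigel's profit: π_R = (217 - 1.5Q)q_R - (107q_R). Setting ∂π_R/∂q_R = 0: 110 - 3q_R - (3/2)(q_S) = 0.
Solace's profit: π_S = (217 - 1.5Q)q_S - (50q_S). Setting ∂π_S/∂q_S = 0: 167 - 3q_S - (3/2)(q_R) = 0.
So q_R = (110 - (3/2)q_S)/3 and q_S = (167 - (3/2)q_R)/3.
Solving the pair: q_R = 106/9, q_S = 448/9.
Total output Q = 554/9, so price P = 217 - (3/2)·(554/9) = 374/3.

124.67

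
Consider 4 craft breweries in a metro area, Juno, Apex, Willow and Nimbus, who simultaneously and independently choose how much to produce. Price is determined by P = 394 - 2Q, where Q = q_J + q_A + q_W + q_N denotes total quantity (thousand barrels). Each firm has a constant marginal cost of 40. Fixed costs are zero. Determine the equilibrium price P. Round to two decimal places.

Each firm earns π_i = (394 - 2Q)q_i - 40q_i.
First-order condition (treating rivals' output as given): 354 - 4q_i - 2·Σ_{j≠i} q_j = 0.
With identical firms every q_j equals q_i, so Σ_{j≠i} q_j = 3q_i and 354 = 10q_i, giving q_i = 177/5.
Total output Q = 708/5, so price P = 394 - 2·(708/5) = 554/5.

110.80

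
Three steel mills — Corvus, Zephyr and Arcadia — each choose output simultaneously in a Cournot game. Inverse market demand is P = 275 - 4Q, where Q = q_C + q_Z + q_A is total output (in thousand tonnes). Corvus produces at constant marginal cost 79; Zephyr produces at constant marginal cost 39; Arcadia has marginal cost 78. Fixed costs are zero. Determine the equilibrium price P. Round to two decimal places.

Corvus's profit: π_C = (275 - 4Q)q_C - (79q_C). Setting ∂π_C/∂q_C = 0: 196 - 8q_C - 4(q_Z + q_A) = 0.
Zephyr's profit: π_Z = (275 - 4Q)q_Z - (39q_Z). Setting ∂π_Z/∂q_Z = 0: 236 - 8q_Z - 4(q_C + q_A) = 0.
Arcadia's profit: π_A = (275 - 4Q)q_A - (78q_A). Setting ∂π_A/∂q_A = 0: 197 - 8q_A - 4(q_C + q_Z) = 0.
Adding the 3 first-order conditions: 629 − 16Q = 0, so Q = 629/16.
Back-substituting: q_C = (196 − 629/4)/4 = 155/16, q_Z = (236 − 629/4)/4 = 315/16, q_A = (197 − 629/4)/4 = 159/16.
Total output Q = 629/16, so price P = 275 - 4·(629/16) = 471/4.

117.75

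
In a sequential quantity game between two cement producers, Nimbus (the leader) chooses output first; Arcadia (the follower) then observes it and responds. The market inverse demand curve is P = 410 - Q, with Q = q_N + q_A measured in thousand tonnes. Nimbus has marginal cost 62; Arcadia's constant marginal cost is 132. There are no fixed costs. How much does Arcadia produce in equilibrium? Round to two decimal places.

The follower Arcadia best-responds to any q_N: π_A = (410 - Q)q_A - 132q_A.
Follower FOC: 278 - q_N - 2q_A = 0, so q_A(q_N) = (278 - q_N)/2.
The leader anticipates this reaction. Substituting into P = 410 - Q gives P = 271 - (1/2)q_N, so π_N = (271 - (1/2)q_N)q_N - 62q_N.
Leader FOC: 209 - q_N = 0, so q_N = 209.
Then q_A = (278 - 209)/2 = 69/2.

34.50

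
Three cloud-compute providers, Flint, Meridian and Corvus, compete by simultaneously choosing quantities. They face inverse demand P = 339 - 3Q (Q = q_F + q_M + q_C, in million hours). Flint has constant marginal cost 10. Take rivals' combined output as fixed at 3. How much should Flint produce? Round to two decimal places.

With rivals' combined output fixed at 3, Flint's profit is π_F = (339 - 3·3 - 3q_F)q_F - (10q_F) = (330 - 3q_F)q_F - (10q_F).
∂π_F/∂q_F = 320 - 6q_F = 0, so q_F = 160/3.

53.33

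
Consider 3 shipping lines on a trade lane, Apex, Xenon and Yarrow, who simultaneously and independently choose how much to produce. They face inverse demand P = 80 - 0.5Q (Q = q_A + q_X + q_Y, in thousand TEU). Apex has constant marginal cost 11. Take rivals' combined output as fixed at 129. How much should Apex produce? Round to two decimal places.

4.50

With rivals' combined output fixed at 129, Apex's profit is π_A = (80 - (1/2)·129 - (1/2)q_A)q_A - (11q_A) = (31/2 - (1/2)q_A)q_A - (11q_A).
∂π_A/∂q_A = 9/2 - q_A = 0, so q_A = 9/2.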